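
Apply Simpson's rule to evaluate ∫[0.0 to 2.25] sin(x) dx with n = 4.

f(x) = sin(x)
a = 0.0, b = 2.25, n = 4
h = (b - a)/n = 0.562500

Simpson's rule: (h/3)[f(x₀) + 4f(x₁) + 2f(x₂) + ... + f(xₙ)]

x_0 = 0.0000, f(x_0) = 0.000000, coefficient = 1
x_1 = 0.5625, f(x_1) = 0.533303, coefficient = 4
x_2 = 1.1250, f(x_2) = 0.902268, coefficient = 2
x_3 = 1.6875, f(x_3) = 0.993198, coefficient = 4
x_4 = 2.2500, f(x_4) = 0.778073, coefficient = 1

I ≈ (0.562500/3) × 8.688610 = 1.629114
Exact value: 1.628174
Error: 0.000941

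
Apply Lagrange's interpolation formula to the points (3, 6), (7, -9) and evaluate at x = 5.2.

Lagrange interpolation formula:
P(x) = Σ yᵢ × Lᵢ(x)
where Lᵢ(x) = Π_{j≠i} (x - xⱼ)/(xᵢ - xⱼ)

L_0(5.2) = (5.2 - 7)/(3 - 7) = 0.450000
L_1(5.2) = (5.2 - 3)/(7 - 3) = 0.550000

P(5.2) = 6×L_0(5.2) + (-9)×L_1(5.2)
P(5.2) = -2.250000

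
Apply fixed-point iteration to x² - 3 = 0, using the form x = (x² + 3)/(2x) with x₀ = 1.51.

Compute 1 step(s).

Equation: x² - 3 = 0
Fixed-point form: x = (x² + 3)/(2x)
x₀ = 1.51

x_1 = g(1.510000) = 1.748377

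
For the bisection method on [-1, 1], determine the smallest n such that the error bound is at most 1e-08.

We need (b-a)/2^n ≤ 1e-08
(1 - (-1))/2^n ≤ 1e-08
2/2^n ≤ 1e-08
2^n ≥ 200000000
n ≥ log₂(200000000) = 27.58
n ≥ 28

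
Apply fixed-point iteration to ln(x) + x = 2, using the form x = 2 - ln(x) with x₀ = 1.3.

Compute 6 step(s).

Equation: ln(x) + x = 2
Fixed-point form: x = 2 - ln(x)
x₀ = 1.3

x_1 = g(1.300000) = 1.737636
x_2 = g(1.737636) = 1.447475
x_3 = g(1.447475) = 1.630180
x_4 = g(1.630180) = 1.511310
x_5 = g(1.511310) = 1.587023
x_6 = g(1.587023) = 1.538140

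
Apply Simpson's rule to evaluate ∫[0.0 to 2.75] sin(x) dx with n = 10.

f(x) = sin(x)
a = 0.0, b = 2.75, n = 10
h = (b - a)/n = 0.275000

Simpson's rule: (h/3)[f(x₀) + 4f(x₁) + 2f(x₂) + ... + f(xₙ)]

x_0 = 0.0000, f(x_0) = 0.000000, coefficient = 1
x_1 = 0.2750, f(x_1) = 0.271547, coefficient = 4
x_2 = 0.5500, f(x_2) = 0.522687, coefficient = 2
x_3 = 0.8250, f(x_3) = 0.734548, coefficient = 4
x_4 = 1.1000, f(x_4) = 0.891207, coefficient = 2
x_5 = 1.3750, f(x_5) = 0.980893, coefficient = 4
x_6 = 1.6500, f(x_6) = 0.996865, coefficient = 2
x_7 = 1.9250, f(x_7) = 0.937923, coefficient = 4
x_8 = 2.2000, f(x_8) = 0.808496, coefficient = 2
x_9 = 2.4750, f(x_9) = 0.618312, coefficient = 4
x_10 = 2.7500, f(x_10) = 0.381661, coefficient = 1

I ≈ (0.275000/3) × 20.993063 = 1.924364
Exact value: 1.924302
Error: 0.000062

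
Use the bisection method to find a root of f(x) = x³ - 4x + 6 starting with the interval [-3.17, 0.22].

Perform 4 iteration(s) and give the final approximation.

f(x) = x³ - 4x + 6
Initial interval: [-3.17, 0.22]

Iteration 1:
  c_1 = (-3.170000 + 0.220000)/2 = -1.475000
  f(c_1) = f(-1.475000) = 8.690953
  f(a) × f(c) < 0, new interval: [-3.170000, -1.475000]
Iteration 2:
  c_2 = (-3.170000 + (-1.475000))/2 = -2.322500
  f(c_2) = f(-2.322500) = 2.762420
  f(a) × f(c) < 0, new interval: [-3.170000, -2.322500]
Iteration 3:
  c_3 = (-3.170000 + (-2.322500))/2 = -2.746250
  f(c_3) = f(-2.746250) = -3.726913
  f(a) × f(c) ≥ 0, new interval: [-2.746250, -2.322500]
Iteration 4:
  c_4 = (-2.746250 + (-2.322500))/2 = -2.534375
  f(c_4) = f(-2.534375) = -0.140934
  f(a) × f(c) ≥ 0, new interval: [-2.534375, -2.322500]

After 4 iteration(s), the approximation is c_4 = -2.534375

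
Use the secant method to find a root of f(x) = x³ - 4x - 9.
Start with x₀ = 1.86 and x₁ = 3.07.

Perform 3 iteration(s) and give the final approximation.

f(x) = x³ - 4x - 9
x₀ = 1.86, x₁ = 3.07

Secant formula: x_{n+1} = x_n - f(x_n)(x_n - x_{n-1})/(f(x_n) - f(x_{n-1}))

Iteration 1:
  f(1.860000) = -10.005144
  f(3.070000) = 7.654443
  x_2 = 3.070000 - 7.654443×(3.070000 - 1.860000)/(7.654443 - (-10.005144))
       = 2.545533
Iteration 2:
  f(3.070000) = 7.654443
  f(2.545533) = -2.687749
  x_3 = 2.545533 - (-2.687749)×(2.545533 - 3.070000)/(-2.687749 - 7.654443)
       = 2.681832
Iteration 3:
  f(2.545533) = -2.687749
  f(2.681832) = -0.438990
  x_4 = 2.681832 - (-0.438990)×(2.681832 - 2.545533)/(-0.438990 - (-2.687749))
       = 2.708440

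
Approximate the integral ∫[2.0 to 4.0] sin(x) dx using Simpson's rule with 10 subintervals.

f(x) = sin(x)
a = 2.0, b = 4.0, n = 10
h = (b - a)/n = 0.200000

Simpson's rule: (h/3)[f(x₀) + 4f(x₁) + 2f(x₂) + ... + f(xₙ)]

x_0 = 2.0000, f(x_0) = 0.909297, coefficient = 1
x_1 = 2.2000, f(x_1) = 0.808496, coefficient = 4
x_2 = 2.4000, f(x_2) = 0.675463, coefficient = 2
x_3 = 2.6000, f(x_3) = 0.515501, coefficient = 4
x_4 = 2.8000, f(x_4) = 0.334988, coefficient = 2
x_5 = 3.0000, f(x_5) = 0.141120, coefficient = 4
x_6 = 3.2000, f(x_6) = -0.058374, coefficient = 2
x_7 = 3.4000, f(x_7) = -0.255541, coefficient = 4
x_8 = 3.6000, f(x_8) = -0.442520, coefficient = 2
x_9 = 3.8000, f(x_9) = -0.611858, coefficient = 4
x_10 = 4.0000, f(x_10) = -0.756802, coefficient = 1

I ≈ (0.200000/3) × 3.562484 = 0.237499
Exact value: 0.237497
Error: 0.000002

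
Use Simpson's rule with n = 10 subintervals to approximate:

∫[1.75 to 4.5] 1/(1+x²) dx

f(x) = 1/(1+x²)
a = 1.75, b = 4.5, n = 10
h = (b - a)/n = 0.275000

Simpson's rule: (h/3)[f(x₀) + 4f(x₁) + 2f(x₂) + ... + f(xₙ)]

x_0 = 1.7500, f(x_0) = 0.246154, coefficient = 1
x_1 = 2.0250, f(x_1) = 0.196054, coefficient = 4
x_2 = 2.3000, f(x_2) = 0.158983, coefficient = 2
x_3 = 2.5750, f(x_3) = 0.131051, coefficient = 4
x_4 = 2.8500, f(x_4) = 0.109619, coefficient = 2
x_5 = 3.1250, f(x_5) = 0.092888, coefficient = 4
x_6 = 3.4000, f(x_6) = 0.079618, coefficient = 2
x_7 = 3.6750, f(x_7) = 0.068939, coefficient = 4
x_8 = 3.9500, f(x_8) = 0.060232, coefficient = 2
x_9 = 4.2250, f(x_9) = 0.053049, coefficient = 4
x_10 = 4.5000, f(x_10) = 0.047059, coefficient = 1

I ≈ (0.275000/3) × 3.278039 = 0.300487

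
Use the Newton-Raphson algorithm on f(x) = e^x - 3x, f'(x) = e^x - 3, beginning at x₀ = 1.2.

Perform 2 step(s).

f(x) = e^x - 3x
f'(x) = e^x - 3
x₀ = 1.2

Newton-Raphson formula: x_{n+1} = x_n - f(x_n)/f'(x_n)

Iteration 1:
  f(1.200000) = -0.279883
  f'(1.200000) = 0.320117
  x_1 = 1.200000 - (-0.279883)/0.320117 = 2.074315
Iteration 2:
  f(2.074315) = 1.736148
  f'(2.074315) = 4.959094
  x_2 = 2.074315 - 1.736148/4.959094 = 1.724221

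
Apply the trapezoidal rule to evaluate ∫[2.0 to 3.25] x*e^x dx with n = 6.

f(x) = x*e^x
a = 2.0, b = 3.25, n = 6
h = (b - a)/n = 0.208333

Trapezoidal rule: (h/2)[f(x₀) + 2f(x₁) + 2f(x₂) + ... + f(xₙ)]

x_0 = 2.0000, f(x_0) = 14.778112, coefficient = 1
x_1 = 2.2083, f(x_1) = 20.097017, coefficient = 2
x_2 = 2.4167, f(x_2) = 27.087053, coefficient = 2
x_3 = 2.6250, f(x_3) = 36.237007, coefficient = 2
x_4 = 2.8333, f(x_4) = 48.172446, coefficient = 2
x_5 = 3.0417, f(x_5) = 63.692848, coefficient = 2
x_6 = 3.2500, f(x_6) = 83.818605, coefficient = 1

I ≈ (0.208333/2) × 489.169460 = 50.955152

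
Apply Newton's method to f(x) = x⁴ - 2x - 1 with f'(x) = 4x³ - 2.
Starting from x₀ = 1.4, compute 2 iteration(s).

f(x) = x⁴ - 2x - 1
f'(x) = 4x³ - 2
x₀ = 1.4

Newton-Raphson formula: x_{n+1} = x_n - f(x_n)/f'(x_n)

Iteration 1:
  f(1.400000) = 0.041600
  f'(1.400000) = 8.976000
  x_1 = 1.400000 - 0.041600/8.976000 = 1.395365
Iteration 2:
  f(1.395365) = 0.000252
  f'(1.395365) = 8.867355
  x_2 = 1.395365 - 0.000252/8.867355 = 1.395337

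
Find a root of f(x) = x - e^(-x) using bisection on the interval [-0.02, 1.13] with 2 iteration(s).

f(x) = x - e^(-x)
Initial interval: [-0.02, 1.13]

Iteration 1:
  c_1 = (-0.020000 + 1.130000)/2 = 0.555000
  f(c_1) = f(0.555000) = -0.019072
  f(a) × f(c) ≥ 0, new interval: [0.555000, 1.130000]
Iteration 2:
  c_2 = (0.555000 + 1.130000)/2 = 0.842500
  f(c_2) = f(0.842500) = 0.411867
  f(a) × f(c) < 0, new interval: [0.555000, 0.842500]

After 2 iteration(s), the approximation is c_2 = 0.842500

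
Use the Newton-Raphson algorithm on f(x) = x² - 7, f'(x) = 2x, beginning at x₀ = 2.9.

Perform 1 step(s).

f(x) = x² - 7
f'(x) = 2x
x₀ = 2.9

Newton-Raphson formula: x_{n+1} = x_n - f(x_n)/f'(x_n)

Iteration 1:
  f(2.900000) = 1.410000
  f'(2.900000) = 5.800000
  x_1 = 2.900000 - 1.410000/5.800000 = 2.656897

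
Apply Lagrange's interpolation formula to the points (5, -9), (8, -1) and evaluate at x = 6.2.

Lagrange interpolation formula:
P(x) = Σ yᵢ × Lᵢ(x)
where Lᵢ(x) = Π_{j≠i} (x - xⱼ)/(xᵢ - xⱼ)

L_0(6.2) = (6.2 - 8)/(5 - 8) = 0.600000
L_1(6.2) = (6.2 - 5)/(8 - 5) = 0.400000

P(6.2) = (-9)×L_0(6.2) + (-1)×L_1(6.2)
P(6.2) = -5.800000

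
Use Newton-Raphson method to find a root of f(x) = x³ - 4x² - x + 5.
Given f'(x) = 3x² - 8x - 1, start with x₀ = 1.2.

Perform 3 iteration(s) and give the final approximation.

f(x) = x³ - 4x² - x + 5
f'(x) = 3x² - 8x - 1
x₀ = 1.2

Newton-Raphson formula: x_{n+1} = x_n - f(x_n)/f'(x_n)

Iteration 1:
  f(1.200000) = -0.232000
  f'(1.200000) = -6.280000
  x_1 = 1.200000 - (-0.232000)/(-6.280000) = 1.163057
Iteration 2:
  f(1.163057) = -0.000596
  f'(1.163057) = -6.246352
  x_2 = 1.163057 - (-0.000596)/(-6.246352) = 1.162962
Iteration 3:
  f(1.162962) = 0.000000
  f'(1.162962) = -6.246254
  x_3 = 1.162962 - 0.000000/(-6.246254) = 1.162962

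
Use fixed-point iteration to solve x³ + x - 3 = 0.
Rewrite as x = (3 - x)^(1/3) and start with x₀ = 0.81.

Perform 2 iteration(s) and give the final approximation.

Equation: x³ + x - 3 = 0
Fixed-point form: x = (3 - x)^(1/3)
x₀ = 0.81

x_1 = g(0.810000) = 1.298618
x_2 = g(1.298618) = 1.193807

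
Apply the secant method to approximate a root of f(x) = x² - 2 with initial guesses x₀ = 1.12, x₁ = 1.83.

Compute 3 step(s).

f(x) = x² - 2
x₀ = 1.12, x₁ = 1.83

Secant formula: x_{n+1} = x_n - f(x_n)(x_n - x_{n-1})/(f(x_n) - f(x_{n-1}))

Iteration 1:
  f(1.120000) = -0.745600
  f(1.830000) = 1.348900
  x_2 = 1.830000 - 1.348900×(1.830000 - 1.120000)/(1.348900 - (-0.745600))
       = 1.372746
Iteration 2:
  f(1.830000) = 1.348900
  f(1.372746) = -0.115569
  x_3 = 1.372746 - (-0.115569)×(1.372746 - 1.830000)/(-0.115569 - 1.348900)
       = 1.408830
Iteration 3:
  f(1.372746) = -0.115569
  f(1.408830) = -0.015198
  x_4 = 1.408830 - (-0.015198)×(1.408830 - 1.372746)/(-0.015198 - (-0.115569))
       = 1.414294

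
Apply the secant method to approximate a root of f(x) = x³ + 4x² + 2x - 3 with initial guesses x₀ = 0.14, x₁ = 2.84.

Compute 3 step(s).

f(x) = x³ + 4x² + 2x - 3
x₀ = 0.14, x₁ = 2.84

Secant formula: x_{n+1} = x_n - f(x_n)(x_n - x_{n-1})/(f(x_n) - f(x_{n-1}))

Iteration 1:
  f(0.140000) = -2.638856
  f(2.840000) = 57.848704
  x_2 = 2.840000 - 57.848704×(2.840000 - 0.140000)/(57.848704 - (-2.638856))
       = 0.257791
Iteration 2:
  f(2.840000) = 57.848704
  f(0.257791) = -2.201460
  x_3 = 0.257791 - (-2.201460)×(0.257791 - 2.840000)/(-2.201460 - 57.848704)
       = 0.352456
Iteration 3:
  f(0.257791) = -2.201460
  f(0.352456) = -1.754403
  x_4 = 0.352456 - (-1.754403)×(0.352456 - 0.257791)/(-1.754403 - (-2.201460))
       = 0.723952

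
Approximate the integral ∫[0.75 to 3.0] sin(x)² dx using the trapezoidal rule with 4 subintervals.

f(x) = sin(x)²
a = 0.75, b = 3.0, n = 4
h = (b - a)/n = 0.562500

Trapezoidal rule: (h/2)[f(x₀) + 2f(x₁) + 2f(x₂) + ... + f(xₙ)]

x_0 = 0.7500, f(x_0) = 0.464631, coefficient = 1
x_1 = 1.3125, f(x_1) = 0.934754, coefficient = 2
x_2 = 1.8750, f(x_2) = 0.910280, coefficient = 2
x_3 = 2.4375, f(x_3) = 0.419052, coefficient = 2
x_4 = 3.0000, f(x_4) = 0.019915, coefficient = 1

I ≈ (0.562500/2) × 5.012717 = 1.409827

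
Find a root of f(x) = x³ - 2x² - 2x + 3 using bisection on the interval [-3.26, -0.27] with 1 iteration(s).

f(x) = x³ - 2x² - 2x + 3
Initial interval: [-3.26, -0.27]

Iteration 1:
  c_1 = (-3.260000 + (-0.270000))/2 = -1.765000
  f(c_1) = f(-1.765000) = -5.198822
  f(a) × f(c) ≥ 0, new interval: [-1.765000, -0.270000]

After 1 iteration(s), the approximation is c_1 = -1.765000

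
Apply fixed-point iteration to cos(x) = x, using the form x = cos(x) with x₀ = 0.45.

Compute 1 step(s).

Equation: cos(x) = x
Fixed-point form: x = cos(x)
x₀ = 0.45

x_1 = g(0.450000) = 0.900447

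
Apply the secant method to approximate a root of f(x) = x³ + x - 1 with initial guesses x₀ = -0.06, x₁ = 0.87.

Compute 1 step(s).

f(x) = x³ + x - 1
x₀ = -0.06, x₁ = 0.87

Secant formula: x_{n+1} = x_n - f(x_n)(x_n - x_{n-1})/(f(x_n) - f(x_{n-1}))

Iteration 1:
  f(-0.060000) = -1.060216
  f(0.870000) = 0.528503
  x_2 = 0.870000 - 0.528503×(0.870000 - (-0.060000))/(0.528503 - (-1.060216))
       = 0.560626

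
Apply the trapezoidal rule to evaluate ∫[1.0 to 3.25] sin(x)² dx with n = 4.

f(x) = sin(x)²
a = 1.0, b = 3.25, n = 4
h = (b - a)/n = 0.562500

Trapezoidal rule: (h/2)[f(x₀) + 2f(x₁) + 2f(x₂) + ... + f(xₙ)]

x_0 = 1.0000, f(x_0) = 0.708073, coefficient = 1
x_1 = 1.5625, f(x_1) = 0.999931, coefficient = 2
x_2 = 2.1250, f(x_2) = 0.723044, coefficient = 2
x_3 = 2.6875, f(x_3) = 0.192411, coefficient = 2
x_4 = 3.2500, f(x_4) = 0.011706, coefficient = 1

I ≈ (0.562500/2) × 4.550552 = 1.279843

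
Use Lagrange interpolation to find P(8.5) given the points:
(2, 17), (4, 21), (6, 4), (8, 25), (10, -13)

Lagrange interpolation formula:
P(x) = Σ yᵢ × Lᵢ(x)
where Lᵢ(x) = Π_{j≠i} (x - xⱼ)/(xᵢ - xⱼ)

L_0(8.5) = (8.5 - 4)/(2 - 4) × (8.5 - 6)/(2 - 6) × (8.5 - 8)/(2 - 8) × (8.5 - 10)/(2 - 10) = -0.021973
L_1(8.5) = (8.5 - 2)/(4 - 2) × (8.5 - 6)/(4 - 6) × (8.5 - 8)/(4 - 8) × (8.5 - 10)/(4 - 10) = 0.126953
L_2(8.5) = (8.5 - 2)/(6 - 2) × (8.5 - 4)/(6 - 4) × (8.5 - 8)/(6 - 8) × (8.5 - 10)/(6 - 10) = -0.342773
L_3(8.5) = (8.5 - 2)/(8 - 2) × (8.5 - 4)/(8 - 4) × (8.5 - 6)/(8 - 6) × (8.5 - 10)/(8 - 10) = 1.142578
L_4(8.5) = (8.5 - 2)/(10 - 2) × (8.5 - 4)/(10 - 4) × (8.5 - 6)/(10 - 6) × (8.5 - 8)/(10 - 8) = 0.095215

P(8.5) = 17×L_0(8.5) + 21×L_1(8.5) + 4×L_2(8.5) + 25×L_3(8.5) + (-13)×L_4(8.5)
P(8.5) = 28.248047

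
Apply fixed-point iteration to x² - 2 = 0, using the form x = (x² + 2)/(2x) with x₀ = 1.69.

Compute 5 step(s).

Equation: x² - 2 = 0
Fixed-point form: x = (x² + 2)/(2x)
x₀ = 1.69

x_1 = g(1.690000) = 1.436716
x_2 = g(1.436716) = 1.414390
x_3 = g(1.414390) = 1.414214
x_4 = g(1.414214) = 1.414214
x_5 = g(1.414214) = 1.414214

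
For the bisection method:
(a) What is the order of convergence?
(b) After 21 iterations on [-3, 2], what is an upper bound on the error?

(a) Bisection has linear (order 1) convergence; the error is halved each step.

(b) Error bound = (b-a)/2^n = (2 - (-3))/2^{21}
    = 5/2^{21}

(a) 1 (linear); (b) error ≤ 2.38e-06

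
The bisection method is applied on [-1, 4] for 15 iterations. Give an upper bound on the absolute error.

Bisection error bound: |error| ≤ (b-a)/2^n
|error| ≤ (4 - (-1))/2^15 = 5/2^15
|error| ≤ 0.0001525879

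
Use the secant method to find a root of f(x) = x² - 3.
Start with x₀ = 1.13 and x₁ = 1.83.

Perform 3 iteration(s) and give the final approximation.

f(x) = x² - 3
x₀ = 1.13, x₁ = 1.83

Secant formula: x_{n+1} = x_n - f(x_n)(x_n - x_{n-1})/(f(x_n) - f(x_{n-1}))

Iteration 1:
  f(1.130000) = -1.723100
  f(1.830000) = 0.348900
  x_2 = 1.830000 - 0.348900×(1.830000 - 1.130000)/(0.348900 - (-1.723100))
       = 1.712128
Iteration 2:
  f(1.830000) = 0.348900
  f(1.712128) = -0.068616
  x_3 = 1.712128 - (-0.068616)×(1.712128 - 1.830000)/(-0.068616 - 0.348900)
       = 1.731500
Iteration 3:
  f(1.712128) = -0.068616
  f(1.731500) = -0.001908
  x_4 = 1.731500 - (-0.001908)×(1.731500 - 1.712128)/(-0.001908 - (-0.068616))
       = 1.732054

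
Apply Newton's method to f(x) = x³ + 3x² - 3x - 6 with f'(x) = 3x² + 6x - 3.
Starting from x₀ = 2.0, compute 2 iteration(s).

f(x) = x³ + 3x² - 3x - 6
f'(x) = 3x² + 6x - 3
x₀ = 2.0

Newton-Raphson formula: x_{n+1} = x_n - f(x_n)/f'(x_n)

Iteration 1:
  f(2.000000) = 8.000000
  f'(2.000000) = 21.000000
  x_1 = 2.000000 - 8.000000/21.000000 = 1.619048
Iteration 2:
  f(1.619048) = 1.250837
  f'(1.619048) = 14.578231
  x_2 = 1.619048 - 1.250837/14.578231 = 1.533246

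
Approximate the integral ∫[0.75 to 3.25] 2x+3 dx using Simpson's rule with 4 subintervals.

f(x) = 2x+3
a = 0.75, b = 3.25, n = 4
h = (b - a)/n = 0.625000

Simpson's rule: (h/3)[f(x₀) + 4f(x₁) + 2f(x₂) + ... + f(xₙ)]

x_0 = 0.7500, f(x_0) = 4.500000, coefficient = 1
x_1 = 1.3750, f(x_1) = 5.750000, coefficient = 4
x_2 = 2.0000, f(x_2) = 7.000000, coefficient = 2
x_3 = 2.6250, f(x_3) = 8.250000, coefficient = 4
x_4 = 3.2500, f(x_4) = 9.500000, coefficient = 1

I ≈ (0.625000/3) × 84.000000 = 17.500000
Exact value: 17.500000
Error: 0.000000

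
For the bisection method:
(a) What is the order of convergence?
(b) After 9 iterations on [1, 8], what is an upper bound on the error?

(a) Bisection has linear (order 1) convergence; the error is halved each step.

(b) Error bound = (b-a)/2^n = (8 - 1)/2^{9}
    = 7/2^{9}

(a) 1 (linear); (b) error ≤ 1.37e-02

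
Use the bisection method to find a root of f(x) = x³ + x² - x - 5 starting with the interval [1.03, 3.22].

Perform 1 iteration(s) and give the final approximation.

f(x) = x³ + x² - x - 5
Initial interval: [1.03, 3.22]

Iteration 1:
  c_1 = (1.030000 + 3.220000)/2 = 2.125000
  f(c_1) = f(2.125000) = 6.986328
  f(a) × f(c) < 0, new interval: [1.030000, 2.125000]

After 1 iteration(s), the approximation is c_1 = 2.125000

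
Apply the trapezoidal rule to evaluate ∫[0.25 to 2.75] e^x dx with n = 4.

f(x) = e^x
a = 0.25, b = 2.75, n = 4
h = (b - a)/n = 0.625000

Trapezoidal rule: (h/2)[f(x₀) + 2f(x₁) + 2f(x₂) + ... + f(xₙ)]

x_0 = 0.2500, f(x_0) = 1.284025, coefficient = 1
x_1 = 0.8750, f(x_1) = 2.398875, coefficient = 2
x_2 = 1.5000, f(x_2) = 4.481689, coefficient = 2
x_3 = 2.1250, f(x_3) = 8.372897, coefficient = 2
x_4 = 2.7500, f(x_4) = 15.642632, coefficient = 1

I ≈ (0.625000/2) × 47.433581 = 14.822994
Exact value: 14.358606
Error: 0.464388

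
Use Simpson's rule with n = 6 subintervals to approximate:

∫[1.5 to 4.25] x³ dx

f(x) = x³
a = 1.5, b = 4.25, n = 6
h = (b - a)/n = 0.458333

Simpson's rule: (h/3)[f(x₀) + 4f(x₁) + 2f(x₂) + ... + f(xₙ)]

x_0 = 1.5000, f(x_0) = 3.375000, coefficient = 1
x_1 = 1.9583, f(x_1) = 7.510344, coefficient = 4
x_2 = 2.4167, f(x_2) = 14.114005, coefficient = 2
x_3 = 2.8750, f(x_3) = 23.763672, coefficient = 4
x_4 = 3.3333, f(x_4) = 37.037037, coefficient = 2
x_5 = 3.7917, f(x_5) = 54.511791, coefficient = 4
x_6 = 4.2500, f(x_6) = 76.765625, coefficient = 1

I ≈ (0.458333/3) × 525.585938 = 80.297852
Exact value: 80.297852
Error: 0.000000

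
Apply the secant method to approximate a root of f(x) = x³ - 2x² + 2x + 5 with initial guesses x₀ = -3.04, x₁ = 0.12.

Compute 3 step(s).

f(x) = x³ - 2x² + 2x + 5
x₀ = -3.04, x₁ = 0.12

Secant formula: x_{n+1} = x_n - f(x_n)(x_n - x_{n-1})/(f(x_n) - f(x_{n-1}))

Iteration 1:
  f(-3.040000) = -47.657664
  f(0.120000) = 5.212928
  x_2 = 0.120000 - 5.212928×(0.120000 - (-3.040000))/(5.212928 - (-47.657664))
       = -0.191569
Iteration 2:
  f(0.120000) = 5.212928
  f(-0.191569) = 4.536433
  x_3 = -0.191569 - 4.536433×(-0.191569 - 0.120000)/(4.536433 - 5.212928)
       = -2.280889
Iteration 3:
  f(-0.191569) = 4.536433
  f(-2.280889) = -21.832909
  x_4 = -2.280889 - (-21.832909)×(-2.280889 - (-0.191569))/(-21.832909 - 4.536433)
       = -0.551004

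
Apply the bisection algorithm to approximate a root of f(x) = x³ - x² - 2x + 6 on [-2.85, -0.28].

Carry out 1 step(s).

f(x) = x³ - x² - 2x + 6
Initial interval: [-2.85, -0.28]

Iteration 1:
  c_1 = (-2.850000 + (-0.280000))/2 = -1.565000
  f(c_1) = f(-1.565000) = 2.847738
  f(a) × f(c) < 0, new interval: [-2.850000, -1.565000]

After 1 iteration(s), the approximation is c_1 = -1.565000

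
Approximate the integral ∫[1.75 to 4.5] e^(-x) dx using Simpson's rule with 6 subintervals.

f(x) = e^(-x)
a = 1.75, b = 4.5, n = 6
h = (b - a)/n = 0.458333

Simpson's rule: (h/3)[f(x₀) + 4f(x₁) + 2f(x₂) + ... + f(xₙ)]

x_0 = 1.7500, f(x_0) = 0.173774, coefficient = 1
x_1 = 2.2083, f(x_1) = 0.109884, coefficient = 4
x_2 = 2.6667, f(x_2) = 0.069483, coefficient = 2
x_3 = 3.1250, f(x_3) = 0.043937, coefficient = 4
x_4 = 3.5833, f(x_4) = 0.027783, coefficient = 2
x_5 = 4.0417, f(x_5) = 0.017568, coefficient = 4
x_6 = 4.5000, f(x_6) = 0.011109, coefficient = 1

I ≈ (0.458333/3) × 1.064971 = 0.162704
Exact value: 0.162665
Error: 0.000039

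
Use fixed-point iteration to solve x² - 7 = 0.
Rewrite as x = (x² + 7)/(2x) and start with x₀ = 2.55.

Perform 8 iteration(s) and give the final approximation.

Equation: x² - 7 = 0
Fixed-point form: x = (x² + 7)/(2x)
x₀ = 2.55

x_1 = g(2.550000) = 2.647549
x_2 = g(2.647549) = 2.645752
x_3 = g(2.645752) = 2.645751
x_4 = g(2.645751) = 2.645751
x_5 = g(2.645751) = 2.645751
x_6 = g(2.645751) = 2.645751
x_7 = g(2.645751) = 2.645751
x_8 = g(2.645751) = 2.645751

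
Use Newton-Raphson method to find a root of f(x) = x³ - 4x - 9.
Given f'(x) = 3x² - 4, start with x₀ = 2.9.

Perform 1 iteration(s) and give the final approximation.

f(x) = x³ - 4x - 9
f'(x) = 3x² - 4
x₀ = 2.9

Newton-Raphson formula: x_{n+1} = x_n - f(x_n)/f'(x_n)

Iteration 1:
  f(2.900000) = 3.789000
  f'(2.900000) = 21.230000
  x_1 = 2.900000 - 3.789000/21.230000 = 2.721526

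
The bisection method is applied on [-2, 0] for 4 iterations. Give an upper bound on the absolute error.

Bisection error bound: |error| ≤ (b-a)/2^n
|error| ≤ (0 - (-2))/2^4 = 2/2^4
|error| ≤ 0.1250000000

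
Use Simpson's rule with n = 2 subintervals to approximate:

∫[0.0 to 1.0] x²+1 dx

f(x) = x²+1
a = 0.0, b = 1.0, n = 2
h = (b - a)/n = 0.500000

Simpson's rule: (h/3)[f(x₀) + 4f(x₁) + 2f(x₂) + ... + f(xₙ)]

x_0 = 0.0000, f(x_0) = 1.000000, coefficient = 1
x_1 = 0.5000, f(x_1) = 1.250000, coefficient = 4
x_2 = 1.0000, f(x_2) = 2.000000, coefficient = 1

I ≈ (0.500000/3) × 8.000000 = 1.333333
Exact value: 1.333333
Error: 0.000000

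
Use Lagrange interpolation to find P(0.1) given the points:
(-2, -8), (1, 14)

Lagrange interpolation formula:
P(x) = Σ yᵢ × Lᵢ(x)
where Lᵢ(x) = Π_{j≠i} (x - xⱼ)/(xᵢ - xⱼ)

L_0(0.1) = (0.1 - 1)/(-2 - 1) = 0.300000
L_1(0.1) = (0.1 - (-2))/(1 - (-2)) = 0.700000

P(0.1) = (-8)×L_0(0.1) + 14×L_1(0.1)
P(0.1) = 7.400000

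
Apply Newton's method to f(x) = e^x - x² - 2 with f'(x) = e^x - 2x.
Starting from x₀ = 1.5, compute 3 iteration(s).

f(x) = e^x - x² - 2
f'(x) = e^x - 2x
x₀ = 1.5

Newton-Raphson formula: x_{n+1} = x_n - f(x_n)/f'(x_n)

Iteration 1:
  f(1.500000) = 0.231689
  f'(1.500000) = 1.481689
  x_1 = 1.500000 - 0.231689/1.481689 = 1.343632
Iteration 2:
  f(1.343632) = 0.027592
  f'(1.343632) = 1.145675
  x_2 = 1.343632 - 0.027592/1.145675 = 1.319548
Iteration 3:
  f(1.319548) = 0.000523
  f'(1.319548) = 1.102634
  x_3 = 1.319548 - 0.000523/1.102634 = 1.319074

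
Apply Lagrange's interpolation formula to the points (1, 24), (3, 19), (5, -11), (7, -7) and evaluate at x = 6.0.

Lagrange interpolation formula:
P(x) = Σ yᵢ × Lᵢ(x)
where Lᵢ(x) = Π_{j≠i} (x - xⱼ)/(xᵢ - xⱼ)

L_0(6.0) = (6.0 - 3)/(1 - 3) × (6.0 - 5)/(1 - 5) × (6.0 - 7)/(1 - 7) = 0.062500
L_1(6.0) = (6.0 - 1)/(3 - 1) × (6.0 - 5)/(3 - 5) × (6.0 - 7)/(3 - 7) = -0.312500
L_2(6.0) = (6.0 - 1)/(5 - 1) × (6.0 - 3)/(5 - 3) × (6.0 - 7)/(5 - 7) = 0.937500
L_3(6.0) = (6.0 - 1)/(7 - 1) × (6.0 - 3)/(7 - 3) × (6.0 - 5)/(7 - 5) = 0.312500

P(6.0) = 24×L_0(6.0) + 19×L_1(6.0) + (-11)×L_2(6.0) + (-7)×L_3(6.0)
P(6.0) = -16.937500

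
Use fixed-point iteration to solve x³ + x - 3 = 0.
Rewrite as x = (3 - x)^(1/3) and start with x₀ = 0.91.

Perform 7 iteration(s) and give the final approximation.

Equation: x³ + x - 3 = 0
Fixed-point form: x = (3 - x)^(1/3)
x₀ = 0.91

x_1 = g(0.910000) = 1.278543
x_2 = g(1.278543) = 1.198483
x_3 = g(1.198483) = 1.216782
x_4 = g(1.216782) = 1.212648
x_5 = g(1.212648) = 1.213584
x_6 = g(1.213584) = 1.213373
x_7 = g(1.213373) = 1.213421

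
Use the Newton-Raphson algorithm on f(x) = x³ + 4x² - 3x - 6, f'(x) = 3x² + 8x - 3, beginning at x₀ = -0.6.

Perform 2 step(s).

f(x) = x³ + 4x² - 3x - 6
f'(x) = 3x² + 8x - 3
x₀ = -0.6

Newton-Raphson formula: x_{n+1} = x_n - f(x_n)/f'(x_n)

Iteration 1:
  f(-0.600000) = -2.976000
  f'(-0.600000) = -6.720000
  x_1 = -0.600000 - (-2.976000)/(-6.720000) = -1.042857
Iteration 2:
  f(-1.042857) = 0.344615
  f'(-1.042857) = -8.080204
  x_2 = -1.042857 - 0.344615/(-8.080204) = -1.000208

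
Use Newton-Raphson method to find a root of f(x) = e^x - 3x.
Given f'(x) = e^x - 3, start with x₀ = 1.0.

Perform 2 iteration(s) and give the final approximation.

f(x) = e^x - 3x
f'(x) = e^x - 3
x₀ = 1.0

Newton-Raphson formula: x_{n+1} = x_n - f(x_n)/f'(x_n)

Iteration 1:
  f(1.000000) = -0.281718
  f'(1.000000) = -0.281718
  x_1 = 1.000000 - (-0.281718)/(-0.281718) = 0.000000
Iteration 2:
  f(0.000000) = 1.000000
  f'(0.000000) = -2.000000
  x_2 = 0.000000 - 1.000000/(-2.000000) = 0.500000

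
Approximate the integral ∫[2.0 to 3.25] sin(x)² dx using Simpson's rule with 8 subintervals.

f(x) = sin(x)²
a = 2.0, b = 3.25, n = 8
h = (b - a)/n = 0.156250

Simpson's rule: (h/3)[f(x₀) + 4f(x₁) + 2f(x₂) + ... + f(xₙ)]

x_0 = 2.0000, f(x_0) = 0.826822, coefficient = 1
x_1 = 2.1562, f(x_1) = 0.694658, coefficient = 4
x_2 = 2.3125, f(x_2) = 0.543639, coefficient = 2
x_3 = 2.4688, f(x_3) = 0.388393, coefficient = 4
x_4 = 2.6250, f(x_4) = 0.243957, coefficient = 2
x_5 = 2.7812, f(x_5) = 0.124323, coefficient = 4
x_6 = 2.9375, f(x_6) = 0.041079, coefficient = 2
x_7 = 3.0938, f(x_7) = 0.002287, coefficient = 4
x_8 = 3.2500, f(x_8) = 0.011706, coefficient = 1

I ≈ (0.156250/3) × 7.334522 = 0.382006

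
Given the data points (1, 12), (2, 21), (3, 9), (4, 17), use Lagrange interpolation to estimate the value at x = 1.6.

Lagrange interpolation formula:
P(x) = Σ yᵢ × Lᵢ(x)
where Lᵢ(x) = Π_{j≠i} (x - xⱼ)/(xᵢ - xⱼ)

L_0(1.6) = (1.6 - 2)/(1 - 2) × (1.6 - 3)/(1 - 3) × (1.6 - 4)/(1 - 4) = 0.224000
L_1(1.6) = (1.6 - 1)/(2 - 1) × (1.6 - 3)/(2 - 3) × (1.6 - 4)/(2 - 4) = 1.008000
L_2(1.6) = (1.6 - 1)/(3 - 1) × (1.6 - 2)/(3 - 2) × (1.6 - 4)/(3 - 4) = -0.288000
L_3(1.6) = (1.6 - 1)/(4 - 1) × (1.6 - 2)/(4 - 2) × (1.6 - 3)/(4 - 3) = 0.056000

P(1.6) = 12×L_0(1.6) + 21×L_1(1.6) + 9×L_2(1.6) + 17×L_3(1.6)
P(1.6) = 22.216000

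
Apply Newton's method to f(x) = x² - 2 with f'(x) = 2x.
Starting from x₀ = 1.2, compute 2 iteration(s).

f(x) = x² - 2
f'(x) = 2x
x₀ = 1.2

Newton-Raphson formula: x_{n+1} = x_n - f(x_n)/f'(x_n)

Iteration 1:
  f(1.200000) = -0.560000
  f'(1.200000) = 2.400000
  x_1 = 1.200000 - (-0.560000)/2.400000 = 1.433333
Iteration 2:
  f(1.433333) = 0.054444
  f'(1.433333) = 2.866667
  x_2 = 1.433333 - 0.054444/2.866667 = 1.414341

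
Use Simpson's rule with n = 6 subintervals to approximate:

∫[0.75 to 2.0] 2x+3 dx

f(x) = 2x+3
a = 0.75, b = 2.0, n = 6
h = (b - a)/n = 0.208333

Simpson's rule: (h/3)[f(x₀) + 4f(x₁) + 2f(x₂) + ... + f(xₙ)]

x_0 = 0.7500, f(x_0) = 4.500000, coefficient = 1
x_1 = 0.9583, f(x_1) = 4.916667, coefficient = 4
x_2 = 1.1667, f(x_2) = 5.333333, coefficient = 2
x_3 = 1.3750, f(x_3) = 5.750000, coefficient = 4
x_4 = 1.5833, f(x_4) = 6.166667, coefficient = 2
x_5 = 1.7917, f(x_5) = 6.583333, coefficient = 4
x_6 = 2.0000, f(x_6) = 7.000000, coefficient = 1

I ≈ (0.208333/3) × 103.500000 = 7.187500
Exact value: 7.187500
Error: 0.000000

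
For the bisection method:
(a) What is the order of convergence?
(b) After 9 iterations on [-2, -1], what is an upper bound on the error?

(a) Bisection has linear (order 1) convergence; the error is halved each step.

(b) Error bound = (b-a)/2^n = (-1 - (-2))/2^{9}
    = 1/2^{9}

(a) 1 (linear); (b) error ≤ 1.95e-03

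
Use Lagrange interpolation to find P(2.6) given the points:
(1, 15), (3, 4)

Lagrange interpolation formula:
P(x) = Σ yᵢ × Lᵢ(x)
where Lᵢ(x) = Π_{j≠i} (x - xⱼ)/(xᵢ - xⱼ)

L_0(2.6) = (2.6 - 3)/(1 - 3) = 0.200000
L_1(2.6) = (2.6 - 1)/(3 - 1) = 0.800000

P(2.6) = 15×L_0(2.6) + 4×L_1(2.6)
P(2.6) = 6.200000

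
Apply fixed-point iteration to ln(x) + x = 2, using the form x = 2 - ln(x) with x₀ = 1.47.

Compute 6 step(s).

Equation: ln(x) + x = 2
Fixed-point form: x = 2 - ln(x)
x₀ = 1.47

x_1 = g(1.470000) = 1.614738
x_2 = g(1.614738) = 1.520828
x_3 = g(1.520828) = 1.580745
x_4 = g(1.580745) = 1.542104
x_5 = g(1.542104) = 1.566853
x_6 = g(1.566853) = 1.550931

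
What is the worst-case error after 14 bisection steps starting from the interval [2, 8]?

Bisection error bound: |error| ≤ (b-a)/2^n
|error| ≤ (8 - 2)/2^14 = 6/2^14
|error| ≤ 0.0003662109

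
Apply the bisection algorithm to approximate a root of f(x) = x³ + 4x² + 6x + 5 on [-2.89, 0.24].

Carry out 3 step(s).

f(x) = x³ + 4x² + 6x + 5
Initial interval: [-2.89, 0.24]

Iteration 1:
  c_1 = (-2.890000 + 0.240000)/2 = -1.325000
  f(c_1) = f(-1.325000) = 1.746297
  f(a) × f(c) < 0, new interval: [-2.890000, -1.325000]
Iteration 2:
  c_2 = (-2.890000 + (-1.325000))/2 = -2.107500
  f(c_2) = f(-2.107500) = 0.760645
  f(a) × f(c) < 0, new interval: [-2.890000, -2.107500]
Iteration 3:
  c_3 = (-2.890000 + (-2.107500))/2 = -2.498750
  f(c_3) = f(-2.498750) = -0.619068
  f(a) × f(c) ≥ 0, new interval: [-2.498750, -2.107500]

After 3 iteration(s), the approximation is c_3 = -2.498750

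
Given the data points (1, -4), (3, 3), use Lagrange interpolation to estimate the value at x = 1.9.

Lagrange interpolation formula:
P(x) = Σ yᵢ × Lᵢ(x)
where Lᵢ(x) = Π_{j≠i} (x - xⱼ)/(xᵢ - xⱼ)

L_0(1.9) = (1.9 - 3)/(1 - 3) = 0.550000
L_1(1.9) = (1.9 - 1)/(3 - 1) = 0.450000

P(1.9) = (-4)×L_0(1.9) + 3×L_1(1.9)
P(1.9) = -0.850000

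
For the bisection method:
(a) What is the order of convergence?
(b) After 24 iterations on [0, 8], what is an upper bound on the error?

(a) Bisection has linear (order 1) convergence; the error is halved each step.

(b) Error bound = (b-a)/2^n = (8 - 0)/2^{24}
    = 8/2^{24}

(a) 1 (linear); (b) error ≤ 4.77e-07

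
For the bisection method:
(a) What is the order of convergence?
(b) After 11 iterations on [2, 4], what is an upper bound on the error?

(a) Bisection has linear (order 1) convergence; the error is halved each step.

(b) Error bound = (b-a)/2^n = (4 - 2)/2^{11}
    = 2/2^{11}

(a) 1 (linear); (b) error ≤ 9.77e-04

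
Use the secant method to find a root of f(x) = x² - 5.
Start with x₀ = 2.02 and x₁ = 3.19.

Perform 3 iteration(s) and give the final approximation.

f(x) = x² - 5
x₀ = 2.02, x₁ = 3.19

Secant formula: x_{n+1} = x_n - f(x_n)(x_n - x_{n-1})/(f(x_n) - f(x_{n-1}))

Iteration 1:
  f(2.020000) = -0.919600
  f(3.190000) = 5.176100
  x_2 = 3.190000 - 5.176100×(3.190000 - 2.020000)/(5.176100 - (-0.919600))
       = 2.196507
Iteration 2:
  f(3.190000) = 5.176100
  f(2.196507) = -0.175358
  x_3 = 2.196507 - (-0.175358)×(2.196507 - 3.190000)/(-0.175358 - 5.176100)
       = 2.229062
Iteration 3:
  f(2.196507) = -0.175358
  f(2.229062) = -0.031283
  x_4 = 2.229062 - (-0.031283)×(2.229062 - 2.196507)/(-0.031283 - (-0.175358))
       = 2.236131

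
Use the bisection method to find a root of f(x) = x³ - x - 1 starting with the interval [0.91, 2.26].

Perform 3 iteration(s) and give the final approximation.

f(x) = x³ - x - 1
Initial interval: [0.91, 2.26]

Iteration 1:
  c_1 = (0.910000 + 2.260000)/2 = 1.585000
  f(c_1) = f(1.585000) = 1.396877
  f(a) × f(c) < 0, new interval: [0.910000, 1.585000]
Iteration 2:
  c_2 = (0.910000 + 1.585000)/2 = 1.247500
  f(c_2) = f(1.247500) = -0.306070
  f(a) × f(c) ≥ 0, new interval: [1.247500, 1.585000]
Iteration 3:
  c_3 = (1.247500 + 1.585000)/2 = 1.416250
  f(c_3) = f(1.416250) = 0.424413
  f(a) × f(c) < 0, new interval: [1.247500, 1.416250]

After 3 iteration(s), the approximation is c_3 = 1.416250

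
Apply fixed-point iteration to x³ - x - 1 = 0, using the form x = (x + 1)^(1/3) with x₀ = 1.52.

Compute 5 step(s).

Equation: x³ - x - 1 = 0
Fixed-point form: x = (x + 1)^(1/3)
x₀ = 1.52

x_1 = g(1.520000) = 1.360818
x_2 = g(1.360818) = 1.331540
x_3 = g(1.331540) = 1.326013
x_4 = g(1.326013) = 1.324964
x_5 = g(1.324964) = 1.324765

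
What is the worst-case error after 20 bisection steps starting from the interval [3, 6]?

Bisection error bound: |error| ≤ (b-a)/2^n
|error| ≤ (6 - 3)/2^20 = 3/2^20
|error| ≤ 0.0000028610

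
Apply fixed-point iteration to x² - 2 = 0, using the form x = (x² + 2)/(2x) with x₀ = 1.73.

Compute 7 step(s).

Equation: x² - 2 = 0
Fixed-point form: x = (x² + 2)/(2x)
x₀ = 1.73

x_1 = g(1.730000) = 1.443035
x_2 = g(1.443035) = 1.414501
x_3 = g(1.414501) = 1.414214
x_4 = g(1.414214) = 1.414214
x_5 = g(1.414214) = 1.414214
x_6 = g(1.414214) = 1.414214
x_7 = g(1.414214) = 1.414214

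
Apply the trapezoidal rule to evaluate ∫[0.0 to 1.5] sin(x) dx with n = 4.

f(x) = sin(x)
a = 0.0, b = 1.5, n = 4
h = (b - a)/n = 0.375000

Trapezoidal rule: (h/2)[f(x₀) + 2f(x₁) + 2f(x₂) + ... + f(xₙ)]

x_0 = 0.0000, f(x_0) = 0.000000, coefficient = 1
x_1 = 0.3750, f(x_1) = 0.366273, coefficient = 2
x_2 = 0.7500, f(x_2) = 0.681639, coefficient = 2
x_3 = 1.1250, f(x_3) = 0.902268, coefficient = 2
x_4 = 1.5000, f(x_4) = 0.997495, coefficient = 1

I ≈ (0.375000/2) × 4.897853 = 0.918347
Exact value: 0.929263
Error: 0.010915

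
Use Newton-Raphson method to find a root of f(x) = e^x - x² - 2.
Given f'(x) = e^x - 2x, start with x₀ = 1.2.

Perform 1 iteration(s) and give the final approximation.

f(x) = e^x - x² - 2
f'(x) = e^x - 2x
x₀ = 1.2

Newton-Raphson formula: x_{n+1} = x_n - f(x_n)/f'(x_n)

Iteration 1:
  f(1.200000) = -0.119883
  f'(1.200000) = 0.920117
  x_1 = 1.200000 - (-0.119883)/0.920117 = 1.330291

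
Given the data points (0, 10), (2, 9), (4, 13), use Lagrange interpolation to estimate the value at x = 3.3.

Lagrange interpolation formula:
P(x) = Σ yᵢ × Lᵢ(x)
where Lᵢ(x) = Π_{j≠i} (x - xⱼ)/(xᵢ - xⱼ)

L_0(3.3) = (3.3 - 2)/(0 - 2) × (3.3 - 4)/(0 - 4) = -0.113750
L_1(3.3) = (3.3 - 0)/(2 - 0) × (3.3 - 4)/(2 - 4) = 0.577500
L_2(3.3) = (3.3 - 0)/(4 - 0) × (3.3 - 2)/(4 - 2) = 0.536250

P(3.3) = 10×L_0(3.3) + 9×L_1(3.3) + 13×L_2(3.3)
P(3.3) = 11.031250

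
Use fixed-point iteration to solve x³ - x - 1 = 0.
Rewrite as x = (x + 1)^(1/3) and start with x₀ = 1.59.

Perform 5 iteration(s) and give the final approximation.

Equation: x³ - x - 1 = 0
Fixed-point form: x = (x + 1)^(1/3)
x₀ = 1.59

x_1 = g(1.590000) = 1.373304
x_2 = g(1.373304) = 1.333883
x_3 = g(1.333883) = 1.326457
x_4 = g(1.326457) = 1.325048
x_5 = g(1.325048) = 1.324781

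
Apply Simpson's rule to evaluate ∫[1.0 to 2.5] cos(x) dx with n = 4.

f(x) = cos(x)
a = 1.0, b = 2.5, n = 4
h = (b - a)/n = 0.375000

Simpson's rule: (h/3)[f(x₀) + 4f(x₁) + 2f(x₂) + ... + f(xₙ)]

x_0 = 1.0000, f(x_0) = 0.540302, coefficient = 1
x_1 = 1.3750, f(x_1) = 0.194548, coefficient = 4
x_2 = 1.7500, f(x_2) = -0.178246, coefficient = 2
x_3 = 2.1250, f(x_3) = -0.526266, coefficient = 4
x_4 = 2.5000, f(x_4) = -0.801144, coefficient = 1

I ≈ (0.375000/3) × -1.944208 = -0.243026
Exact value: -0.242999
Error: 0.000027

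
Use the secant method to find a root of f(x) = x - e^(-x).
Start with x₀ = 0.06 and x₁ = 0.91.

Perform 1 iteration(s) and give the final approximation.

f(x) = x - e^(-x)
x₀ = 0.06, x₁ = 0.91

Secant formula: x_{n+1} = x_n - f(x_n)(x_n - x_{n-1})/(f(x_n) - f(x_{n-1}))

Iteration 1:
  f(0.060000) = -0.881765
  f(0.910000) = 0.507476
  x_2 = 0.910000 - 0.507476×(0.910000 - 0.060000)/(0.507476 - (-0.881765))
       = 0.599503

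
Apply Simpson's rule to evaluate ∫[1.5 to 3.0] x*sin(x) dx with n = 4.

f(x) = x*sin(x)
a = 1.5, b = 3.0, n = 4
h = (b - a)/n = 0.375000

Simpson's rule: (h/3)[f(x₀) + 4f(x₁) + 2f(x₂) + ... + f(xₙ)]

x_0 = 1.5000, f(x_0) = 1.496242, coefficient = 1
x_1 = 1.8750, f(x_1) = 1.788911, coefficient = 4
x_2 = 2.2500, f(x_2) = 1.750665, coefficient = 2
x_3 = 2.6250, f(x_3) = 1.296541, coefficient = 4
x_4 = 3.0000, f(x_4) = 0.423360, coefficient = 1

I ≈ (0.375000/3) × 17.762738 = 2.220342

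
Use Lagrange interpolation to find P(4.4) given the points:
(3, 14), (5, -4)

Lagrange interpolation formula:
P(x) = Σ yᵢ × Lᵢ(x)
where Lᵢ(x) = Π_{j≠i} (x - xⱼ)/(xᵢ - xⱼ)

L_0(4.4) = (4.4 - 5)/(3 - 5) = 0.300000
L_1(4.4) = (4.4 - 3)/(5 - 3) = 0.700000

P(4.4) = 14×L_0(4.4) + (-4)×L_1(4.4)
P(4.4) = 1.400000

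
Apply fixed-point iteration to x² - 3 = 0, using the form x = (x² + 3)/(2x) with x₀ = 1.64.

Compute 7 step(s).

Equation: x² - 3 = 0
Fixed-point form: x = (x² + 3)/(2x)
x₀ = 1.64

x_1 = g(1.640000) = 1.734634
x_2 = g(1.734634) = 1.732053
x_3 = g(1.732053) = 1.732051
x_4 = g(1.732051) = 1.732051
x_5 = g(1.732051) = 1.732051
x_6 = g(1.732051) = 1.732051
x_7 = g(1.732051) = 1.732051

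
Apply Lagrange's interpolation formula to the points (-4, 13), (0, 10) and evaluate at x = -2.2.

Lagrange interpolation formula:
P(x) = Σ yᵢ × Lᵢ(x)
where Lᵢ(x) = Π_{j≠i} (x - xⱼ)/(xᵢ - xⱼ)

L_0(-2.2) = (-2.2 - 0)/(-4 - 0) = 0.550000
L_1(-2.2) = (-2.2 - (-4))/(0 - (-4)) = 0.450000

P(-2.2) = 13×L_0(-2.2) + 10×L_1(-2.2)
P(-2.2) = 11.650000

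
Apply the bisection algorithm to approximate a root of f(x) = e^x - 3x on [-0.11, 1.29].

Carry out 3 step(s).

f(x) = e^x - 3x
Initial interval: [-0.11, 1.29]

Iteration 1:
  c_1 = (-0.110000 + 1.290000)/2 = 0.590000
  f(c_1) = f(0.590000) = 0.033988
  f(a) × f(c) ≥ 0, new interval: [0.590000, 1.290000]
Iteration 2:
  c_2 = (0.590000 + 1.290000)/2 = 0.940000
  f(c_2) = f(0.940000) = -0.260019
  f(a) × f(c) < 0, new interval: [0.590000, 0.940000]
Iteration 3:
  c_3 = (0.590000 + 0.940000)/2 = 0.765000
  f(c_3) = f(0.765000) = -0.146006
  f(a) × f(c) < 0, new interval: [0.590000, 0.765000]

After 3 iteration(s), the approximation is c_3 = 0.765000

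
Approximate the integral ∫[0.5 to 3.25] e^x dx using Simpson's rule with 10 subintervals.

f(x) = e^x
a = 0.5, b = 3.25, n = 10
h = (b - a)/n = 0.275000

Simpson's rule: (h/3)[f(x₀) + 4f(x₁) + 2f(x₂) + ... + f(xₙ)]

x_0 = 0.5000, f(x_0) = 1.648721, coefficient = 1
x_1 = 0.7750, f(x_1) = 2.170592, coefficient = 4
x_2 = 1.0500, f(x_2) = 2.857651, coefficient = 2
x_3 = 1.3250, f(x_3) = 3.762185, coefficient = 4
x_4 = 1.6000, f(x_4) = 4.953032, coefficient = 2
x_5 = 1.8750, f(x_5) = 6.520819, coefficient = 4
x_6 = 2.1500, f(x_6) = 8.584858, coefficient = 2
x_7 = 2.4250, f(x_7) = 11.302229, coefficient = 4
x_8 = 2.7000, f(x_8) = 14.879732, coefficient = 2
x_9 = 2.9750, f(x_9) = 19.589623, coefficient = 4
x_10 = 3.2500, f(x_10) = 25.790340, coefficient = 1

I ≈ (0.275000/3) × 263.371406 = 24.142379
Exact value: 24.141619
Error: 0.000760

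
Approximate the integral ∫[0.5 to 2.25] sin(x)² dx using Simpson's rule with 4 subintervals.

f(x) = sin(x)²
a = 0.5, b = 2.25, n = 4
h = (b - a)/n = 0.437500

Simpson's rule: (h/3)[f(x₀) + 4f(x₁) + 2f(x₂) + ... + f(xₙ)]

x_0 = 0.5000, f(x_0) = 0.229849, coefficient = 1
x_1 = 0.9375, f(x_1) = 0.649767, coefficient = 4
x_2 = 1.3750, f(x_2) = 0.962151, coefficient = 2
x_3 = 1.8125, f(x_3) = 0.942708, coefficient = 4
x_4 = 2.2500, f(x_4) = 0.605398, coefficient = 1

I ≈ (0.437500/3) × 9.129449 = 1.331378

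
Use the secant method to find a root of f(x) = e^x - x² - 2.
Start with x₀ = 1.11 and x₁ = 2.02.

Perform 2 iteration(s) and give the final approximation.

f(x) = e^x - x² - 2
x₀ = 1.11, x₁ = 2.02

Secant formula: x_{n+1} = x_n - f(x_n)(x_n - x_{n-1})/(f(x_n) - f(x_{n-1}))

Iteration 1:
  f(1.110000) = -0.197742
  f(2.020000) = 1.457925
  x_2 = 2.020000 - 1.457925×(2.020000 - 1.110000)/(1.457925 - (-0.197742))
       = 1.218684
Iteration 2:
  f(2.020000) = 1.457925
  f(1.218684) = -0.102457
  x_3 = 1.218684 - (-0.102457)×(1.218684 - 2.020000)/(-0.102457 - 1.457925)
       = 1.271300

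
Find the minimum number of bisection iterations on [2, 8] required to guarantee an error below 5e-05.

We need (b-a)/2^n ≤ 5e-05
(8 - 2)/2^n ≤ 5e-05
6/2^n ≤ 5e-05
2^n ≥ 120000
n ≥ log₂(120000) = 16.87
n ≥ 17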